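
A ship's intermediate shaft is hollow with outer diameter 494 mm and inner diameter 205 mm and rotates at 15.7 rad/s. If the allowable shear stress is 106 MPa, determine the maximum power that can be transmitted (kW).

38200 kW

J = π(d_o⁴ − d_i⁴)/32 = π(0.494⁴ − 0.205⁴)/32 = 5.673×10^-3 m⁴.
T_max = τ_allow·J/r = 1.06×10^8 × 5.673×10^-3 / 0.247 = 2.435e6 N·m.
ω = 15.7 rad/s, so P_max = T_max·ω = 3.822×10^7 W.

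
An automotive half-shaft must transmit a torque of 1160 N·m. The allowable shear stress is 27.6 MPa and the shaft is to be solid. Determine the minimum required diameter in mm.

For a solid shaft τ_max = 16T/(πd³), so d = (16T/(π τ_allow))^(1/3) = (16·1160/(π·2.76×10^7))^(1/3) = 0.05982 m.

59.8 mm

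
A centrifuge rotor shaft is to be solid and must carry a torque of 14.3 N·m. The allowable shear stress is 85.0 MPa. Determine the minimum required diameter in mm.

For a solid shaft τ_max = 16T/(πd³), so d = (16T/(π τ_allow))^(1/3) = (16·14.30/(π·8.50×10^7))^(1/3) = 0.009498 m.

9.50 mm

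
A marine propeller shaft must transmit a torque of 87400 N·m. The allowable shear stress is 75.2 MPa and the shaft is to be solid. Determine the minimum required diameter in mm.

For a solid shaft τ_max = 16T/(πd³), so d = (16T/(π τ_allow))^(1/3) = (16·87400/(π·7.52×10^7))^(1/3) = 0.1809 m.

181 mm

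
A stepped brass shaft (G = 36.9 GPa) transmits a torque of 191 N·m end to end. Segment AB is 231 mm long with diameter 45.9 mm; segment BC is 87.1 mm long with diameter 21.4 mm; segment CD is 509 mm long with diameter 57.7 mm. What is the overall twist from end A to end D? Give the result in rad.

0.0271 rad

J_AB = π(0.0459)⁴/32 = 4.36×10^-7 m⁴; J_BC = π(0.0214)⁴/32 = 2.06×10^-8 m⁴; J_CD = π(0.0577)⁴/32 = 1.09×10^-6 m⁴.
θ = (T/G)·Σ L_i/J_i = (191.0/36.9×10⁹)·(0.231/4.36×10^-7 + 0.0871/2.06×10^-8 + 0.509/1.09×10^-6) = 0.02706 rad.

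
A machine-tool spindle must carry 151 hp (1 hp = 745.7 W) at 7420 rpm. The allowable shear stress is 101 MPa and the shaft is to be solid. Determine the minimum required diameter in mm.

19.4 mm

ω = 2π·7420/60 = 777.0 rad/s, so T = P/ω = 151×745.7 / 777.0 = 144.9 N·m.
For a solid shaft τ_max = 16T/(πd³), so d = (16T/(π τ_allow))^(1/3) = (16·144.9/(π·1.01×10^8))^(1/3) = 0.01941 m.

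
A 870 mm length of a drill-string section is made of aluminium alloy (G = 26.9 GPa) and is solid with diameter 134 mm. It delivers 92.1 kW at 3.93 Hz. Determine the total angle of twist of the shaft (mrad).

ω = 2π·3.93 = 24.69 rad/s, so T = P/ω = 92.1×10³ / 24.69 = 3730 N·m.
J = πd⁴/32 = π(0.134)⁴/32 = 3.165×10^-5 m⁴.
θ = T·L/(G·J) = 3730 × 0.870 / (26.9×10⁹ × 3.165×10^-5) = 3.811×10^-3 rad.

3.81 mrad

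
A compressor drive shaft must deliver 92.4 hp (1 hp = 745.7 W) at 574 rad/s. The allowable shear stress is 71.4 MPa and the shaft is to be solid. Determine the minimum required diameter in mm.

ω = 574 rad/s, so T = P/ω = 92.4×745.7 / 574.0 = 120.0 N·m.
For a solid shaft τ_max = 16T/(πd³), so d = (16T/(π τ_allow))^(1/3) = (16·120.0/(π·7.14×10^7))^(1/3) = 0.02046 m.

20.5 mm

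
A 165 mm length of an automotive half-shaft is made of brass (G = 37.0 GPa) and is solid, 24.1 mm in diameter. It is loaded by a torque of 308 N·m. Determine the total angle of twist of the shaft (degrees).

J = πd⁴/32 = π(0.0241)⁴/32 = 3.312×10^-8 m⁴.
θ = T·L/(G·J) = 308.0 × 0.165 / (37.0×10⁹ × 3.312×10^-8) = 0.04147 rad.

2.38°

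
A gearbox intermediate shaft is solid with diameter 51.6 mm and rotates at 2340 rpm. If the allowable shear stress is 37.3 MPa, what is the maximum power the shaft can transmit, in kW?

247 kW

J = πd⁴/32 = π(0.0516)⁴/32 = 6.960×10^-7 m⁴.
T_max = τ_allow·J/r = 3.73×10^7 × 6.960×10^-7 / 0.0258 = 1006 N·m.
ω = 2π·2340/60 = 245.0 rad/s, so P_max = T_max·ω = 2.466×10^5 W.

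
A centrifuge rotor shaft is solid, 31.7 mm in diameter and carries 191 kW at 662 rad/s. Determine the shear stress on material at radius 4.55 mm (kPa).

13200 kPa

ω = 662 rad/s, so T = P/ω = 191×10³ / 662.0 = 288.5 N·m.
J = πd⁴/32 = π(0.0317)⁴/32 = 9.914×10^-8 m⁴.
Shear stress varies linearly with radius: τ = T·r/J = 288.5 × 0.00455 / 9.914×10^-8 = 1.324×10^7 Pa.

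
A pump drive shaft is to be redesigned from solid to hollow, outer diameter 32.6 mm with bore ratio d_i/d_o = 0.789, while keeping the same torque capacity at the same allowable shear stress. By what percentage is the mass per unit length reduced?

Equal τ_max and T ⇒ the solid shaft needs d_s³ = d_o³(1−k⁴), so d_s = 32.6·(1−0.789⁴)^(1/3) = 27.69 mm.
Area ratio A_h/A_s = d_o²(1−k²)/d_s² = (1−k²)/(1−k⁴)^(2/3) = 0.5234.
Mass saving = 1 − 0.5234 = 47.7 %.

47.7 %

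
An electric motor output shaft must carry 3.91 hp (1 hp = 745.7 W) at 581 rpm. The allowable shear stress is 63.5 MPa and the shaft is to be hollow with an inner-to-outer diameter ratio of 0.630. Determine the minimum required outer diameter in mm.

ω = 2π·581/60 = 60.84 rad/s, so T = P/ω = 3.91×745.7 / 60.84 = 47.92 N·m.
For a hollow shaft with d_i/d_o = 0.630: τ_max = 16T/(π d_o³ (1−k⁴)), so d_o = [16T/(π τ_allow (1−k⁴))]^(1/3) = [16·47.92/(π·6.35×10^7·0.8425)]^(1/3) = 0.01659 m.

16.6 mm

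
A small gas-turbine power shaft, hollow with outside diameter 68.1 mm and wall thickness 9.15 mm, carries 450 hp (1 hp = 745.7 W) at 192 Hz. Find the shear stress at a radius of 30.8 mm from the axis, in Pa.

5.68e6 Pa

ω = 2π·192 = 1206 rad/s, so T = P/ω = 450×745.7 / 1206 = 278.2 N·m.
J = π(d_o⁴ − d_i⁴)/32 = π(0.0681⁴ − 0.0498⁴)/32 = 1.508×10^-6 m⁴.
Shear stress varies linearly with radius: τ = T·r/J = 278.2 × 0.0308 / 1.508×10^-6 = 5.683×10^6 Pa.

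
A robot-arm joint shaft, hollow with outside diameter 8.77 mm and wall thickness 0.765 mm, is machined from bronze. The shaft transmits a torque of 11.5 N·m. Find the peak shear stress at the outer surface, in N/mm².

162 N/mm²

J = π(d_o⁴ − d_i⁴)/32 = π(0.00877⁴ − 0.00724⁴)/32 = 3.110×10^-10 m⁴.
τ_max = T·r/J = 11.50 × 0.00439 / 3.110×10^-10 = 1.621×10^8 Pa.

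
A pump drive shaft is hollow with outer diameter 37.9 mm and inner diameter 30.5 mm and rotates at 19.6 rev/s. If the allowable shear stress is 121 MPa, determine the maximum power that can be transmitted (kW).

92.5 kW

J = π(d_o⁴ − d_i⁴)/32 = π(0.0379⁴ − 0.0305⁴)/32 = 1.176×10^-7 m⁴.
T_max = τ_allow·J/r = 1.21×10^8 × 1.176×10^-7 / 0.0189 = 750.9 N·m.
ω = 2π·19.6 = 123.2 rad/s, so P_max = T_max·ω = 9.248×10^4 W.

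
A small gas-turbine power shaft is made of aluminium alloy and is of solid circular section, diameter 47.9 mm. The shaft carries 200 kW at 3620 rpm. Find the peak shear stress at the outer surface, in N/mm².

ω = 2π·3620/60 = 379.1 rad/s, so T = P/ω = 200×10³ / 379.1 = 527.6 N·m.
J = πd⁴/32 = π(0.0479)⁴/32 = 5.168×10^-7 m⁴.
τ_max = T·r/J = 527.6 × 0.0239 / 5.168×10^-7 = 2.445×10^7 Pa.

24.4 N/mm²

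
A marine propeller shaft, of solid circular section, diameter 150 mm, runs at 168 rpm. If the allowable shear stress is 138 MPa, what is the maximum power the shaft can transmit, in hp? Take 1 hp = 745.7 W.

J = πd⁴/32 = π(0.150)⁴/32 = 4.970×10^-5 m⁴.
T_max = τ_allow·J/r = 1.38×10^8 × 4.970×10^-5 / 0.0750 = 91450 N·m.
ω = 2π·168/60 = 17.59 rad/s, so P_max = T_max·ω = 1.609×10^6 W.

2160 hp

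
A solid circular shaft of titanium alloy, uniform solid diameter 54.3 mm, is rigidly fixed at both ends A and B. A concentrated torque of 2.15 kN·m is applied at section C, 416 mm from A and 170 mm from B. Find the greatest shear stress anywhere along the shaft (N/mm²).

48.6 N/mm²

With uniform GJ and both ends fixed, compatibility θ_AC = θ_CB gives T_A·a = T_B·b, together with T_A + T_B = T₀.
T_A = T₀·b/(a+b) = 2150·170/586.0 = 623.7 N·m; T_B = 1526 N·m.
τ in each portion: τ_AC = 1.98×10^7 Pa, τ_CB = 4.86×10^7 Pa; maximum is in CB.
τ_max = T_CB·r/J = 1526·0.0271/8.53×10^-7 = 4.855×10^7 Pa.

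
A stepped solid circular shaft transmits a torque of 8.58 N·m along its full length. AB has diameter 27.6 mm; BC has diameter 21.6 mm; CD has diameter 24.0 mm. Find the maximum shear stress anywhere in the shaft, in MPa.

Under the same torque, τ_max = 16T/(πd³) is largest where d is smallest — segment BC (d = 21.6 mm).
τ_max = 16·8.580/(π·(0.0216)³) = 4.336×10^6 Pa.

4.34 MPa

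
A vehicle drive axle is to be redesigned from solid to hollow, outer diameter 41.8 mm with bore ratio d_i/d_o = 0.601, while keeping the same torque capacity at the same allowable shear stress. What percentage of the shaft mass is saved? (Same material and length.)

Equal τ_max and T ⇒ the solid shaft needs d_s³ = d_o³(1−k⁴), so d_s = 41.8·(1−0.601⁴)^(1/3) = 39.90 mm.
Area ratio A_h/A_s = d_o²(1−k²)/d_s² = (1−k²)/(1−k⁴)^(2/3) = 0.7012.
Mass saving = 1 − 0.7012 = 29.9 %.

29.9 %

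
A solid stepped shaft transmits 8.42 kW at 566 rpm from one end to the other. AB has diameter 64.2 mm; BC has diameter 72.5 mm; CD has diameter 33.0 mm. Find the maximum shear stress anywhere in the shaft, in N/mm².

20.1 N/mm²

ω = 2π·566/60 = 59.27 rad/s, so T = P/ω = 8.42×10³ / 59.27 = 142.1 N·m.
Under the same torque, τ_max = 16T/(πd³) is largest where d is smallest — segment CD (d = 33.0 mm).
τ_max = 16·142.1/(π·(0.0330)³) = 2.013×10^7 Pa.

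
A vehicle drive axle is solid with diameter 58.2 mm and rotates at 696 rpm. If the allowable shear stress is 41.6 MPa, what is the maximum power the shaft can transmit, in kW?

117 kW

J = πd⁴/32 = π(0.0582)⁴/32 = 1.126×10^-6 m⁴.
T_max = τ_allow·J/r = 4.16×10^7 × 1.126×10^-6 / 0.0291 = 1610 N·m.
ω = 2π·696/60 = 72.88 rad/s, so P_max = T_max·ω = 1.174×10^5 W.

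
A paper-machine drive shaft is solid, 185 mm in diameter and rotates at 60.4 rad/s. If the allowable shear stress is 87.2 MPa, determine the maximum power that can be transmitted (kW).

J = πd⁴/32 = π(0.185)⁴/32 = 1.150×10^-4 m⁴.
T_max = τ_allow·J/r = 8.72×10^7 × 1.150×10^-4 / 0.0925 = 108400 N·m.
ω = 60.4 rad/s, so P_max = T_max·ω = 6.548×10^6 W.

6550 kW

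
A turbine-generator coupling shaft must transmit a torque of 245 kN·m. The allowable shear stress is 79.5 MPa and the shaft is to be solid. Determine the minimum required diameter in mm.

250 mm

For a solid shaft τ_max = 16T/(πd³), so d = (16T/(π τ_allow))^(1/3) = (16·245000/(π·7.95×10^7))^(1/3) = 0.2504 m.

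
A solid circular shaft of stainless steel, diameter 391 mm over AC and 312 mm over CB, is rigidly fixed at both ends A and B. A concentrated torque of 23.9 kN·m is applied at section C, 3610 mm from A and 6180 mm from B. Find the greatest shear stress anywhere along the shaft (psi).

239 psi

Compatibility: T_A·a/J_AC = T_B·b/J_CB with T_A + T_B = T₀.
J_AC = 2.29×10^-3 m⁴, J_CB = 9.30×10^-4 m⁴, so T_A = T₀·(J_AC/a)/((J_AC/a)+(J_CB/b)) = 19320 N·m, T_B = 4576 N·m.
τ in each portion: τ_AC = 1.65×10^6 Pa, τ_CB = 7.67×10^5 Pa; maximum is in AC.
τ_max = T_AC·r/J = 19320·0.196/2.29×10^-3 = 1.646×10^6 Pa.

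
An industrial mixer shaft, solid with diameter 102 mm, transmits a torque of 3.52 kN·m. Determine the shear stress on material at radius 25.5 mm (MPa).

8.45 MPa

J = πd⁴/32 = π(0.102)⁴/32 = 1.063×10^-5 m⁴.
Shear stress varies linearly with radius: τ = T·r/J = 3520 × 0.0255 / 1.063×10^-5 = 8.447×10^6 Pa.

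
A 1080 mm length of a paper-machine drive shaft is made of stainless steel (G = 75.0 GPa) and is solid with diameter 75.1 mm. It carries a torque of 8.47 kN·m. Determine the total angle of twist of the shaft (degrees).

2.24°

J = πd⁴/32 = π(0.0751)⁴/32 = 3.123×10^-6 m⁴.
θ = T·L/(G·J) = 8470 × 1.08 / (75.0×10⁹ × 3.123×10^-6) = 0.03906 rad.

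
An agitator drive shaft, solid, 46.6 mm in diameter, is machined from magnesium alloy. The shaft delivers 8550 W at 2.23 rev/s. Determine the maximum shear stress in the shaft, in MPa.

ω = 2π·2.23 = 14.01 rad/s, so T = P/ω = 8550 / 14.01 = 610.2 N·m.
J = πd⁴/32 = π(0.0466)⁴/32 = 4.630×10^-7 m⁴.
τ_max = T·r/J = 610.2 × 0.0233 / 4.630×10^-7 = 3.071×10^7 Pa.

30.7 MPa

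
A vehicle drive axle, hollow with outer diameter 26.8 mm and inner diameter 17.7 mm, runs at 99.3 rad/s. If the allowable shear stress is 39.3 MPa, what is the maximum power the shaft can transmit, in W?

11900 W

J = π(d_o⁴ − d_i⁴)/32 = π(0.0268⁴ − 0.0177⁴)/32 = 4.101×10^-8 m⁴.
T_max = τ_allow·J/r = 3.93×10^7 × 4.101×10^-8 / 0.0134 = 120.3 N·m.
ω = 99.3 rad/s, so P_max = T_max·ω = 1.194×10^4 W.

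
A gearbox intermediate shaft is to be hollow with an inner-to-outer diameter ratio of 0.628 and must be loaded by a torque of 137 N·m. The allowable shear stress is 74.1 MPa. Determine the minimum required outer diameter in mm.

22.3 mm

For a hollow shaft with d_i/d_o = 0.628: τ_max = 16T/(π d_o³ (1−k⁴)), so d_o = [16T/(π τ_allow (1−k⁴))]^(1/3) = [16·137.0/(π·7.41×10^7·0.8445)]^(1/3) = 0.02234 m.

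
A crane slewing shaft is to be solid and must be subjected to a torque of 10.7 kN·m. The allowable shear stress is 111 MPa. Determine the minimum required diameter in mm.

For a solid shaft τ_max = 16T/(πd³), so d = (16T/(π τ_allow))^(1/3) = (16·10700/(π·1.11×10^8))^(1/3) = 0.07889 m.

78.9 mm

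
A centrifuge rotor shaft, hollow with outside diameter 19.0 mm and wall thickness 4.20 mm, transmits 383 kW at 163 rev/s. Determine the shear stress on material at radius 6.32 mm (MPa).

ω = 2π·163 = 1024 rad/s, so T = P/ω = 383×10³ / 1024 = 374.0 N·m.
J = π(d_o⁴ − d_i⁴)/32 = π(0.0190⁴ − 0.0106⁴)/32 = 1.155×10^-8 m⁴.
Shear stress varies linearly with radius: τ = T·r/J = 374.0 × 0.00632 / 1.155×10^-8 = 2.045×10^8 Pa.

205 MPa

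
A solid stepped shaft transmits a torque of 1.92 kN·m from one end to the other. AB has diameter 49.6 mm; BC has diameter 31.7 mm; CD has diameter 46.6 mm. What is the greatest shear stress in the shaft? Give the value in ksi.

44.5 ksi

Under the same torque, τ_max = 16T/(πd³) is largest where d is smallest — segment BC (d = 31.7 mm).
τ_max = 16·1920/(π·(0.0317)³) = 3.070×10^8 Pa.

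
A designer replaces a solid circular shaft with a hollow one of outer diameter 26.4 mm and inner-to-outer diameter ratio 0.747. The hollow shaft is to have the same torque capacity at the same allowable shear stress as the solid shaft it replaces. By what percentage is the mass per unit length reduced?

43.3 %

Equal τ_max and T ⇒ the solid shaft needs d_s³ = d_o³(1−k⁴), so d_s = 26.4·(1−0.747⁴)^(1/3) = 23.31 mm.
Area ratio A_h/A_s = d_o²(1−k²)/d_s² = (1−k²)/(1−k⁴)^(2/3) = 0.5668.
Mass saving = 1 − 0.5668 = 43.3 %.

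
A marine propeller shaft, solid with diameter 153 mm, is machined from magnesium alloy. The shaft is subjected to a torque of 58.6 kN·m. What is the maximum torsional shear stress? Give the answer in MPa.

83.3 MPa

J = πd⁴/32 = π(0.153)⁴/32 = 5.380×10^-5 m⁴.
τ_max = T·r/J = 58600 × 0.0765 / 5.380×10^-5 = 8.333×10^7 Pa.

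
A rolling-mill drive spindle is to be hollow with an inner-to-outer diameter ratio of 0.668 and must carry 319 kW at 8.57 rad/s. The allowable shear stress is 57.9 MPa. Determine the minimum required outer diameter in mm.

160 mm

ω = 8.57 rad/s, so T = P/ω = 319×10³ / 8.570 = 37220 N·m.
For a hollow shaft with d_i/d_o = 0.668: τ_max = 16T/(π d_o³ (1−k⁴)), so d_o = [16T/(π τ_allow (1−k⁴))]^(1/3) = [16·37220/(π·5.79×10^7·0.8009)]^(1/3) = 0.1599 m.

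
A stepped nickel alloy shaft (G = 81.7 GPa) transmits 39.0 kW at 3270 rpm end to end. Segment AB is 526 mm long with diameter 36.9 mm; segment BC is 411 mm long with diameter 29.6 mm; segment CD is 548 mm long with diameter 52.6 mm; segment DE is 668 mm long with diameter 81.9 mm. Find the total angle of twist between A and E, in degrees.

ω = 2π·3270/60 = 342.4 rad/s, so T = P/ω = 39.0×10³ / 342.4 = 113.9 N·m.
J_AB = π(0.0369)⁴/32 = 1.82×10^-7 m⁴; J_BC = π(0.0296)⁴/32 = 7.54×10^-8 m⁴; J_CD = π(0.0526)⁴/32 = 7.52×10^-7 m⁴; J_DE = π(0.0819)⁴/32 = 4.42×10^-6 m⁴.
θ = (T/G)·Σ L_i/J_i = (113.9/81.7×10⁹)·(0.526/1.82×10^-7 + 0.411/7.54×10^-8 + 0.548/7.52×10^-7 + 0.668/4.42×10^-6) = 0.01286 rad.

0.737°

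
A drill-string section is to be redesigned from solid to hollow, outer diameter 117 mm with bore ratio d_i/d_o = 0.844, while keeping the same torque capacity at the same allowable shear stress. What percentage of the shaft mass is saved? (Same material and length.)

Equal τ_max and T ⇒ the solid shaft needs d_s³ = d_o³(1−k⁴), so d_s = 117·(1−0.844⁴)^(1/3) = 92.40 mm.
Area ratio A_h/A_s = d_o²(1−k²)/d_s² = (1−k²)/(1−k⁴)^(2/3) = 0.4612.
Mass saving = 1 − 0.4612 = 53.9 %.

53.9 %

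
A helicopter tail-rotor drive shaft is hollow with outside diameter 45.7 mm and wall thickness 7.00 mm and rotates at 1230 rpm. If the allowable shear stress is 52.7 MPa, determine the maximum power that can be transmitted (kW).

J = π(d_o⁴ − d_i⁴)/32 = π(0.0457⁴ − 0.0317⁴)/32 = 3.291×10^-7 m⁴.
T_max = τ_allow·J/r = 5.27×10^7 × 3.291×10^-7 / 0.0229 = 759.0 N·m.
ω = 2π·1230/60 = 128.8 rad/s, so P_max = T_max·ω = 9.776×10^4 W.

97.8 kW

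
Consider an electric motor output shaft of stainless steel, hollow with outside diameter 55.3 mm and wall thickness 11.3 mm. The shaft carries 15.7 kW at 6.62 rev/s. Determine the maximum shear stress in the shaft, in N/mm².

13.0 N/mm²

ω = 2π·6.62 = 41.59 rad/s, so T = P/ω = 15.7×10³ / 41.59 = 377.5 N·m.
J = π(d_o⁴ − d_i⁴)/32 = π(0.0553⁴ − 0.0327⁴)/32 = 8.059×10^-7 m⁴.
τ_max = T·r/J = 377.5 × 0.0276 / 8.059×10^-7 = 1.295×10^7 Pa.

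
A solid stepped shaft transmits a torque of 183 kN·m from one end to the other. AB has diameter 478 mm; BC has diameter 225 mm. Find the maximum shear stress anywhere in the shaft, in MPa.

81.8 MPa

Under the same torque, τ_max = 16T/(πd³) is largest where d is smallest — segment BC (d = 225 mm).
τ_max = 16·183000/(π·(0.225)³) = 8.182×10^7 Pa.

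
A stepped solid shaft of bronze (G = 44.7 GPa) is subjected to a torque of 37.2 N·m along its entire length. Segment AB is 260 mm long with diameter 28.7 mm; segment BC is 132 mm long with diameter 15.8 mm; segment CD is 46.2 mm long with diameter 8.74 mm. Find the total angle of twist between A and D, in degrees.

J_AB = π(0.0287)⁴/32 = 6.66×10^-8 m⁴; J_BC = π(0.0158)⁴/32 = 6.12×10^-9 m⁴; J_CD = π(0.00874)⁴/32 = 5.73×10^-10 m⁴.
θ = (T/G)·Σ L_i/J_i = (37.20/44.7×10⁹)·(0.260/6.66×10^-8 + 0.132/6.12×10^-9 + 0.0462/5.73×10^-10) = 0.08832 rad.

5.06°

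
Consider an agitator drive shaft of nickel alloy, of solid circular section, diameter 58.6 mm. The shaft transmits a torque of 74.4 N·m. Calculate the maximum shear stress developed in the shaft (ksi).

0.273 ksi

J = πd⁴/32 = π(0.0586)⁴/32 = 1.158×10^-6 m⁴.
τ_max = T·r/J = 74.40 × 0.0293 / 1.158×10^-6 = 1.883×10^6 Pa.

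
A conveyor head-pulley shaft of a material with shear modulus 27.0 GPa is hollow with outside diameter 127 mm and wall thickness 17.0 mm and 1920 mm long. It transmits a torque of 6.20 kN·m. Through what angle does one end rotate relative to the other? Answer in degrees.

J = π(d_o⁴ − d_i⁴)/32 = π(0.127⁴ − 0.0930⁴)/32 = 1.820×10^-5 m⁴.
θ = T·L/(G·J) = 6200 × 1.92 / (27.0×10⁹ × 1.820×10^-5) = 0.02423 rad.

1.39°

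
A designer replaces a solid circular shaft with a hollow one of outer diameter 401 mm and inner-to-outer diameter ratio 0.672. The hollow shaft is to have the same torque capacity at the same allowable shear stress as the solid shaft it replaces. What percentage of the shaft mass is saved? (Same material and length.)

36.2 %

Equal τ_max and T ⇒ the solid shaft needs d_s³ = d_o³(1−k⁴), so d_s = 401·(1−0.672⁴)^(1/3) = 371.6 mm.
Area ratio A_h/A_s = d_o²(1−k²)/d_s² = (1−k²)/(1−k⁴)^(2/3) = 0.6385.
Mass saving = 1 − 0.6385 = 36.2 %.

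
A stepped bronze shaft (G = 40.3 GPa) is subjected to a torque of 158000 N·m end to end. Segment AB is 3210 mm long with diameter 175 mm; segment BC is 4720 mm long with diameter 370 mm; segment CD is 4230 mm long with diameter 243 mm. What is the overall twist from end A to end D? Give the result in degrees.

J_AB = π(0.175)⁴/32 = 9.21×10^-5 m⁴; J_BC = π(0.370)⁴/32 = 1.84×10^-3 m⁴; J_CD = π(0.243)⁴/32 = 3.42×10^-4 m⁴.
θ = (T/G)·Σ L_i/J_i = (158000/40.3×10⁹)·(3.21/9.21×10^-5 + 4.72/1.84×10^-3 + 4.23/3.42×10^-4) = 0.1952 rad.

11.2°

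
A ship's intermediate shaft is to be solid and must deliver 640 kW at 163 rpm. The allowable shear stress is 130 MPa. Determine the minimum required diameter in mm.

ω = 2π·163/60 = 17.07 rad/s, so T = P/ω = 640×10³ / 17.07 = 37490 N·m.
For a solid shaft τ_max = 16T/(πd³), so d = (16T/(π τ_allow))^(1/3) = (16·37490/(π·1.30×10^8))^(1/3) = 0.1137 m.

114 mm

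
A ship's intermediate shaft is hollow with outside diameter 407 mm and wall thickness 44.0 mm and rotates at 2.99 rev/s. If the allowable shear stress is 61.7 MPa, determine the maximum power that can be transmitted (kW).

J = π(d_o⁴ − d_i⁴)/32 = π(0.407⁴ − 0.319⁴)/32 = 1.677×10^-3 m⁴.
T_max = τ_allow·J/r = 6.17×10^7 × 1.677×10^-3 / 0.203 = 508500 N·m.
ω = 2π·2.99 = 18.79 rad/s, so P_max = T_max·ω = 9.554×10^6 W.

9550 kW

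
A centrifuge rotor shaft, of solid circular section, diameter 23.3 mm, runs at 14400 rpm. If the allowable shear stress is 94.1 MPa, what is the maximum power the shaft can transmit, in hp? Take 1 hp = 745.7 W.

J = πd⁴/32 = π(0.0233)⁴/32 = 2.894×10^-8 m⁴.
T_max = τ_allow·J/r = 9.41×10^7 × 2.894×10^-8 / 0.0117 = 233.7 N·m.
ω = 2π·14400/60 = 1508 rad/s, so P_max = T_max·ω = 3.524×10^5 W.

473 hp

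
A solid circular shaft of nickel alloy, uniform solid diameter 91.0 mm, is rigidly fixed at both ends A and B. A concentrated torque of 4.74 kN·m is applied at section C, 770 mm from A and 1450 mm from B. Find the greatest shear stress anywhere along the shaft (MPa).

20.9 MPa

With uniform GJ and both ends fixed, compatibility θ_AC = θ_CB gives T_A·a = T_B·b, together with T_A + T_B = T₀.
T_A = T₀·b/(a+b) = 4740·1450/2220 = 3096 N·m; T_B = 1644 N·m.
τ in each portion: τ_AC = 2.09×10^7 Pa, τ_CB = 1.11×10^7 Pa; maximum is in AC.
τ_max = T_AC·r/J = 3096·0.0455/6.73×10^-6 = 2.092×10^7 Pa.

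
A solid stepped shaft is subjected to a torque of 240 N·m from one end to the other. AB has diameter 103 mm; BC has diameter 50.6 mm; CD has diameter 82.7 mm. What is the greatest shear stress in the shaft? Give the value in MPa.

Under the same torque, τ_max = 16T/(πd³) is largest where d is smallest — segment BC (d = 50.6 mm).
τ_max = 16·240.0/(π·(0.0506)³) = 9.435×10^6 Pa.

9.43 MPa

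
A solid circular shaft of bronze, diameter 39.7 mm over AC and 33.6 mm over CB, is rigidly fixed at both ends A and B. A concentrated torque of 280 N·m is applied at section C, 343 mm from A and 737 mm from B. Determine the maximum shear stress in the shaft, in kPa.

18400 kPa

Compatibility: T_A·a/J_AC = T_B·b/J_CB with T_A + T_B = T₀.
J_AC = 2.44×10^-7 m⁴, J_CB = 1.25×10^-7 m⁴, so T_A = T₀·(J_AC/a)/((J_AC/a)+(J_CB/b)) = 226.0 N·m, T_B = 53.97 N·m.
τ in each portion: τ_AC = 1.84×10^7 Pa, τ_CB = 7.25×10^6 Pa; maximum is in AC.
τ_max = T_AC·r/J = 226.0·0.0199/2.44×10^-7 = 1.840×10^7 Pa.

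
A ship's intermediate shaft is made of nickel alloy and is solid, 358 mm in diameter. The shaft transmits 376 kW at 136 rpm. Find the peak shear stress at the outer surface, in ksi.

0.425 ksi

ω = 2π·136/60 = 14.24 rad/s, so T = P/ω = 376×10³ / 14.24 = 26400 N·m.
J = πd⁴/32 = π(0.358)⁴/32 = 1.613×10^-3 m⁴.
τ_max = T·r/J = 26400 × 0.179 / 1.613×10^-3 = 2.930×10^6 Pa.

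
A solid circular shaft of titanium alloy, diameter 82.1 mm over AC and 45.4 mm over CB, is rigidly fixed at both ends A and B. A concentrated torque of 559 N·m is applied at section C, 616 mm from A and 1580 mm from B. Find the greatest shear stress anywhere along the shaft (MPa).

4.96 MPa

Compatibility: T_A·a/J_AC = T_B·b/J_CB with T_A + T_B = T₀.
J_AC = 4.46×10^-6 m⁴, J_CB = 4.17×10^-7 m⁴, so T_A = T₀·(J_AC/a)/((J_AC/a)+(J_CB/b)) = 539.3 N·m, T_B = 19.66 N·m.
τ in each portion: τ_AC = 4.96×10^6 Pa, τ_CB = 1.07×10^6 Pa; maximum is in AC.
τ_max = T_AC·r/J = 539.3·0.0410/4.46×10^-6 = 4.964×10^6 Pa.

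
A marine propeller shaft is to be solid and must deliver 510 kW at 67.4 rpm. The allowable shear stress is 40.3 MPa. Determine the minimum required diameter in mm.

209 mm

ω = 2π·67.4/60 = 7.058 rad/s, so T = P/ω = 510×10³ / 7.058 = 72260 N·m.
For a solid shaft τ_max = 16T/(πd³), so d = (16T/(π τ_allow))^(1/3) = (16·72260/(π·4.03×10^7))^(1/3) = 0.2090 m.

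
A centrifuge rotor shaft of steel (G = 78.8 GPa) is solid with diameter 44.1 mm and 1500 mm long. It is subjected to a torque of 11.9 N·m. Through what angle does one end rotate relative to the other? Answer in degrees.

J = πd⁴/32 = π(0.0441)⁴/32 = 3.713×10^-7 m⁴.
θ = T·L/(G·J) = 11.90 × 1.50 / (78.8×10⁹ × 3.713×10^-7) = 6.100×10^-4 rad.

0.0350°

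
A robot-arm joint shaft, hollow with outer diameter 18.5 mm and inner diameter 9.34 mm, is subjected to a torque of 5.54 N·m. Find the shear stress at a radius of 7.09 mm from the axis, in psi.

530 psi

J = π(d_o⁴ − d_i⁴)/32 = π(0.0185⁴ − 0.00934⁴)/32 = 1.075×10^-8 m⁴.
Shear stress varies linearly with radius: τ = T·r/J = 5.540 × 0.00709 / 1.075×10^-8 = 3.653×10^6 Pa.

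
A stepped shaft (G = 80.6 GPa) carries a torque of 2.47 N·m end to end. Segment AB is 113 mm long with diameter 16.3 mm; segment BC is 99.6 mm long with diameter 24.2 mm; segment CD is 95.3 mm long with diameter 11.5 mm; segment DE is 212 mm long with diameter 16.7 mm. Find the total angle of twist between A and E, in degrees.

J_AB = π(0.0163)⁴/32 = 6.93×10^-9 m⁴; J_BC = π(0.0242)⁴/32 = 3.37×10^-8 m⁴; J_CD = π(0.0115)⁴/32 = 1.72×10^-9 m⁴; J_DE = π(0.0167)⁴/32 = 7.64×10^-9 m⁴.
θ = (T/G)·Σ L_i/J_i = (2.470/80.6×10⁹)·(0.113/6.93×10^-9 + 0.0996/3.37×10^-8 + 0.0953/1.72×10^-9 + 0.212/7.64×10^-9) = 3.142×10^-3 rad.

0.180°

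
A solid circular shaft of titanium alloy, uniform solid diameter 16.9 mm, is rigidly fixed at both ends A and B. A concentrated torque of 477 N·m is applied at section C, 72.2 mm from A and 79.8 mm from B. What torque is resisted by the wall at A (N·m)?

250 N·m

With uniform GJ and both ends fixed, compatibility θ_AC = θ_CB gives T_A·a = T_B·b, together with T_A + T_B = T₀.
T_A = T₀·b/(a+b) = 477.0·79.8/152.0 = 250.4 N·m; T_B = 226.6 N·m.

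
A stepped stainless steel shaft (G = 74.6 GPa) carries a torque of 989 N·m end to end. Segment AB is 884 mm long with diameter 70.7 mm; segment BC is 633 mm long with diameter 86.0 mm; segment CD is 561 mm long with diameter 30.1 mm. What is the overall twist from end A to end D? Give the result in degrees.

5.65°

J_AB = π(0.0707)⁴/32 = 2.45×10^-6 m⁴; J_BC = π(0.0860)⁴/32 = 5.37×10^-6 m⁴; J_CD = π(0.0301)⁴/32 = 8.06×10^-8 m⁴.
θ = (T/G)·Σ L_i/J_i = (989.0/74.6×10⁹)·(0.884/2.45×10^-6 + 0.633/5.37×10^-6 + 0.561/8.06×10^-8) = 0.09863 rad.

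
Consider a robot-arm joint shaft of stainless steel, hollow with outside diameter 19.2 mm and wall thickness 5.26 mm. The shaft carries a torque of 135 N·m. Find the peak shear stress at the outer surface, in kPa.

101000 kPa

J = π(d_o⁴ − d_i⁴)/32 = π(0.0192⁴ − 0.00868⁴)/32 = 1.278×10^-8 m⁴.
τ_max = T·r/J = 135.0 × 0.00960 / 1.278×10^-8 = 1.014×10^8 Pa.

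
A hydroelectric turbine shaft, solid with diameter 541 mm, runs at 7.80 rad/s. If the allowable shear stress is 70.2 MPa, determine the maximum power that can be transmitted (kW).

17000 kW

J = πd⁴/32 = π(0.541)⁴/32 = 8.410×10^-3 m⁴.
T_max = τ_allow·J/r = 7.02×10^7 × 8.410×10^-3 / 0.271 = 2.183e6 N·m.
ω = 7.80 rad/s, so P_max = T_max·ω = 1.702×10^7 W.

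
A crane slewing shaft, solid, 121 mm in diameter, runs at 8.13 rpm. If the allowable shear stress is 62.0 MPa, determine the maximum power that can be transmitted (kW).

J = πd⁴/32 = π(0.121)⁴/32 = 2.104×10^-5 m⁴.
T_max = τ_allow·J/r = 6.20×10^7 × 2.104×10^-5 / 0.0605 = 21570 N·m.
ω = 2π·8.13/60 = 0.8514 rad/s, so P_max = T_max·ω = 1.836×10^4 W.

18.4 kW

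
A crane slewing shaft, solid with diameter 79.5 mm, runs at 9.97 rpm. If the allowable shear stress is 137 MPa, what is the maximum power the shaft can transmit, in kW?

14.1 kW

J = πd⁴/32 = π(0.0795)⁴/32 = 3.922×10^-6 m⁴.
T_max = τ_allow·J/r = 1.37×10^8 × 3.922×10^-6 / 0.0398 = 13520 N·m.
ω = 2π·9.97/60 = 1.044 rad/s, so P_max = T_max·ω = 1.411×10^4 W.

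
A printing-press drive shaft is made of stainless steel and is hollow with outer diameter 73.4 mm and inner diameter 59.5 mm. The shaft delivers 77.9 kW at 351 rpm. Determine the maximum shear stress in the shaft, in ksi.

ω = 2π·351/60 = 36.76 rad/s, so T = P/ω = 77.9×10³ / 36.76 = 2119 N·m.
J = π(d_o⁴ − d_i⁴)/32 = π(0.0734⁴ − 0.0595⁴)/32 = 1.619×10^-6 m⁴.
τ_max = T·r/J = 2119 × 0.0367 / 1.619×10^-6 = 4.804×10^7 Pa.

6.97 ksi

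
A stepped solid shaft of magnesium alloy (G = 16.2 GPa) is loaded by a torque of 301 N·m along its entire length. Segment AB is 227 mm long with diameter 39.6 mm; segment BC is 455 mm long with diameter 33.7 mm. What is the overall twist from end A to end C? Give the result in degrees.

J_AB = π(0.0396)⁴/32 = 2.41×10^-7 m⁴; J_BC = π(0.0337)⁴/32 = 1.27×10^-7 m⁴.
θ = (T/G)·Σ L_i/J_i = (301.0/16.2×10⁹)·(0.227/2.41×10^-7 + 0.455/1.27×10^-7) = 0.08423 rad.

4.83°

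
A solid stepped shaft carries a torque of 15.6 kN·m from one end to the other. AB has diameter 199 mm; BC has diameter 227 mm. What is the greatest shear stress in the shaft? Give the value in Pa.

Under the same torque, τ_max = 16T/(πd³) is largest where d is smallest — segment AB (d = 199 mm).
τ_max = 16·15600/(π·(0.199)³) = 1.008×10^7 Pa.

1.01e7 Pa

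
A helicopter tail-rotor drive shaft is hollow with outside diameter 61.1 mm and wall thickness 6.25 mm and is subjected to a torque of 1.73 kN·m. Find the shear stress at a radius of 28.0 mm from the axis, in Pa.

J = π(d_o⁴ − d_i⁴)/32 = π(0.0611⁴ − 0.0486⁴)/32 = 8.205×10^-7 m⁴.
Shear stress varies linearly with radius: τ = T·r/J = 1730 × 0.0280 / 8.205×10^-7 = 5.903×10^7 Pa.

5.90e7 Pa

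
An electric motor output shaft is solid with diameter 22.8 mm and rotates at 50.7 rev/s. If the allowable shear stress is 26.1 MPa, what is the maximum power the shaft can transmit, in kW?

19.3 kW

J = πd⁴/32 = π(0.0228)⁴/32 = 2.653×10^-8 m⁴.
T_max = τ_allow·J/r = 2.61×10^7 × 2.653×10^-8 / 0.0114 = 60.74 N·m.
ω = 2π·50.7 = 318.6 rad/s, so P_max = T_max·ω = 1.935×10^4 W.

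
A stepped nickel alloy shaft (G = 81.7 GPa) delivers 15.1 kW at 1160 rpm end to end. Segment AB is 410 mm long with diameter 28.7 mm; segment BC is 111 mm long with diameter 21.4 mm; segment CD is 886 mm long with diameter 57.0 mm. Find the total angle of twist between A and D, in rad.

0.0189 rad

ω = 2π·1160/60 = 121.5 rad/s, so T = P/ω = 15.1×10³ / 121.5 = 124.3 N·m.
J_AB = π(0.0287)⁴/32 = 6.66×10^-8 m⁴; J_BC = π(0.0214)⁴/32 = 2.06×10^-8 m⁴; J_CD = π(0.0570)⁴/32 = 1.04×10^-6 m⁴.
θ = (T/G)·Σ L_i/J_i = (124.3/81.7×10⁹)·(0.410/6.66×10^-8 + 0.111/2.06×10^-8 + 0.886/1.04×10^-6) = 0.01887 rad.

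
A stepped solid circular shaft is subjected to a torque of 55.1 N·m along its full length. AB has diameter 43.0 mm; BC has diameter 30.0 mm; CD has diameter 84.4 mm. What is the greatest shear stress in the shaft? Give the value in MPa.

Under the same torque, τ_max = 16T/(πd³) is largest where d is smallest — segment BC (d = 30.0 mm).
τ_max = 16·55.10/(π·(0.0300)³) = 1.039×10^7 Pa.

10.4 MPa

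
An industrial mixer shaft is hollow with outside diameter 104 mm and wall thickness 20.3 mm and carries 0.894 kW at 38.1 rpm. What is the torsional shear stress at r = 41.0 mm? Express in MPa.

0.928 MPa

ω = 2π·38.1/60 = 3.990 rad/s, so T = P/ω = 0.894×10³ / 3.990 = 224.1 N·m.
J = π(d_o⁴ − d_i⁴)/32 = π(0.104⁴ − 0.0634⁴)/32 = 9.899×10^-6 m⁴.
Shear stress varies linearly with radius: τ = T·r/J = 224.1 × 0.0410 / 9.899×10^-6 = 9.281×10^5 Pa.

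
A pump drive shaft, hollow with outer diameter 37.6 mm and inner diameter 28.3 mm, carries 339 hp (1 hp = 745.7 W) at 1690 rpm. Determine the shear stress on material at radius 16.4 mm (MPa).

ω = 2π·1690/60 = 177.0 rad/s, so T = P/ω = 339×745.7 / 177.0 = 1428 N·m.
J = π(d_o⁴ − d_i⁴)/32 = π(0.0376⁴ − 0.0283⁴)/32 = 1.333×10^-7 m⁴.
Shear stress varies linearly with radius: τ = T·r/J = 1428 × 0.0164 / 1.333×10^-7 = 1.758×10^8 Pa.

176 MPa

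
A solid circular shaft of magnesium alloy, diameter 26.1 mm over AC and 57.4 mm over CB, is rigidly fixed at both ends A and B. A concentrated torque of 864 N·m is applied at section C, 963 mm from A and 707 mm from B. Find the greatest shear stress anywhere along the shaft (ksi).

Compatibility: T_A·a/J_AC = T_B·b/J_CB with T_A + T_B = T₀.
J_AC = 4.56×10^-8 m⁴, J_CB = 1.07×10^-6 m⁴, so T_A = T₀·(J_AC/a)/((J_AC/a)+(J_CB/b)) = 26.29 N·m, T_B = 837.7 N·m.
τ in each portion: τ_AC = 7.53×10^6 Pa, τ_CB = 2.26×10^7 Pa; maximum is in CB.
τ_max = T_CB·r/J = 837.7·0.0287/1.07×10^-6 = 2.256×10^7 Pa.

3.27 ksi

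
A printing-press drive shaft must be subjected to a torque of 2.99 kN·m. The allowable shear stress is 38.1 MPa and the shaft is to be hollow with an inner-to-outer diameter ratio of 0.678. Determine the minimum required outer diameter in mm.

For a hollow shaft with d_i/d_o = 0.678: τ_max = 16T/(π d_o³ (1−k⁴)), so d_o = [16T/(π τ_allow (1−k⁴))]^(1/3) = [16·2990/(π·3.81×10^7·0.7887)]^(1/3) = 0.07973 m.

79.7 mm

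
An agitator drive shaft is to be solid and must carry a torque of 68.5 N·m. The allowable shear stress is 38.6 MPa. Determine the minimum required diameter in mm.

20.8 mm

For a solid shaft τ_max = 16T/(πd³), so d = (16T/(π τ_allow))^(1/3) = (16·68.50/(π·3.86×10^7))^(1/3) = 0.02083 m.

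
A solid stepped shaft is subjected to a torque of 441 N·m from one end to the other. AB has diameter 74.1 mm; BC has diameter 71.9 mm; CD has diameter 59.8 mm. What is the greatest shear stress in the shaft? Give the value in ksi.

Under the same torque, τ_max = 16T/(πd³) is largest where d is smallest — segment CD (d = 59.8 mm).
τ_max = 16·441.0/(π·(0.0598)³) = 1.050×10^7 Pa.

1.52 ksi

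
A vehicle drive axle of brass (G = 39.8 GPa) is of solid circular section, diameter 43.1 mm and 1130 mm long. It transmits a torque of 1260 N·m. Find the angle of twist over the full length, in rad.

J = πd⁴/32 = π(0.0431)⁴/32 = 3.388×10^-7 m⁴.
θ = T·L/(G·J) = 1260 × 1.13 / (39.8×10⁹ × 3.388×10^-7) = 0.1056 rad.

0.106 rad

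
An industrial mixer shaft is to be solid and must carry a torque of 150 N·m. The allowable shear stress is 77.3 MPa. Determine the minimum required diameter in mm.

21.5 mm

For a solid shaft τ_max = 16T/(πd³), so d = (16T/(π τ_allow))^(1/3) = (16·150.0/(π·7.73×10^7))^(1/3) = 0.02146 m.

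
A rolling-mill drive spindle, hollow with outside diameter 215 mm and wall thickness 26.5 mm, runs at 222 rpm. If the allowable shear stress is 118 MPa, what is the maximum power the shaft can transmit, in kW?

J = π(d_o⁴ − d_i⁴)/32 = π(0.215⁴ − 0.162⁴)/32 = 1.422×10^-4 m⁴.
T_max = τ_allow·J/r = 1.18×10^8 × 1.422×10^-4 / 0.107 = 156000 N·m.
ω = 2π·222/60 = 23.25 rad/s, so P_max = T_max·ω = 3.628×10^6 W.

3630 kW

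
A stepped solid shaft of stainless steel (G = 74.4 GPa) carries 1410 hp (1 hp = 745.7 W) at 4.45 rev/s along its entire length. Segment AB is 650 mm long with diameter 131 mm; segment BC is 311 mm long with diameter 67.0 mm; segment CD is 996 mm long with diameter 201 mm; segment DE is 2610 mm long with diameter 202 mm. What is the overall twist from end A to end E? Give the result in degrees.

5.85°

ω = 2π·4.45 = 27.96 rad/s, so T = P/ω = 1410×745.7 / 27.96 = 37600 N·m.
J_AB = π(0.131)⁴/32 = 2.89×10^-5 m⁴; J_BC = π(0.0670)⁴/32 = 1.98×10^-6 m⁴; J_CD = π(0.201)⁴/32 = 1.60×10^-4 m⁴; J_DE = π(0.202)⁴/32 = 1.63×10^-4 m⁴.
θ = (T/G)·Σ L_i/J_i = (37600/74.4×10⁹)·(0.650/2.89×10^-5 + 0.311/1.98×10^-6 + 0.996/1.60×10^-4 + 2.61/1.63×10^-4) = 0.1020 rad.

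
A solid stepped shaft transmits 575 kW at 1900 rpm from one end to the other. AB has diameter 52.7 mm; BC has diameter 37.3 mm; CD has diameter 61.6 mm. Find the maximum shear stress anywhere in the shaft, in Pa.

ω = 2π·1900/60 = 199.0 rad/s, so T = P/ω = 575×10³ / 199.0 = 2890 N·m.
Under the same torque, τ_max = 16T/(πd³) is largest where d is smallest — segment BC (d = 37.3 mm).
τ_max = 16·2890/(π·(0.0373)³) = 2.836×10^8 Pa.

2.84e8 Pa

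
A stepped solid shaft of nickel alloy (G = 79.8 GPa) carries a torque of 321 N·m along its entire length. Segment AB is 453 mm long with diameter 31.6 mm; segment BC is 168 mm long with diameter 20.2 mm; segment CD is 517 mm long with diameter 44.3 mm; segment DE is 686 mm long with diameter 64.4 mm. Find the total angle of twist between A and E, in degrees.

3.84°

J_AB = π(0.0316)⁴/32 = 9.79×10^-8 m⁴; J_BC = π(0.0202)⁴/32 = 1.63×10^-8 m⁴; J_CD = π(0.0443)⁴/32 = 3.78×10^-7 m⁴; J_DE = π(0.0644)⁴/32 = 1.69×10^-6 m⁴.
θ = (T/G)·Σ L_i/J_i = (321.0/79.8×10⁹)·(0.453/9.79×10^-8 + 0.168/1.63×10^-8 + 0.517/3.78×10^-7 + 0.686/1.69×10^-6) = 0.06709 rad.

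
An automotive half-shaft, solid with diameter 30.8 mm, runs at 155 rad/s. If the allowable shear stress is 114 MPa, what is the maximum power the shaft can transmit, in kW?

101 kW

J = πd⁴/32 = π(0.0308)⁴/32 = 8.835×10^-8 m⁴.
T_max = τ_allow·J/r = 1.14×10^8 × 8.835×10^-8 / 0.0154 = 654.0 N·m.
ω = 155 rad/s, so P_max = T_max·ω = 1.014×10^5 W.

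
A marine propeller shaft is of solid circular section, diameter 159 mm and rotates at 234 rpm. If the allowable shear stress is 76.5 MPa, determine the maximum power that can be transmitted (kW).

1480 kW

J = πd⁴/32 = π(0.159)⁴/32 = 6.275×10^-5 m⁴.
T_max = τ_allow·J/r = 7.65×10^7 × 6.275×10^-5 / 0.0795 = 60380 N·m.
ω = 2π·234/60 = 24.50 rad/s, so P_max = T_max·ω = 1.480×10^6 W.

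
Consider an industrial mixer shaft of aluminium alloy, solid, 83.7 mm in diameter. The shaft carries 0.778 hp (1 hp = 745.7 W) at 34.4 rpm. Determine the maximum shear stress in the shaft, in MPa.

1.40 MPa

ω = 2π·34.4/60 = 3.602 rad/s, so T = P/ω = 0.778×745.7 / 3.602 = 161.0 N·m.
J = πd⁴/32 = π(0.0837)⁴/32 = 4.818×10^-6 m⁴.
τ_max = T·r/J = 161.0 × 0.0418 / 4.818×10^-6 = 1.399×10^6 Pa.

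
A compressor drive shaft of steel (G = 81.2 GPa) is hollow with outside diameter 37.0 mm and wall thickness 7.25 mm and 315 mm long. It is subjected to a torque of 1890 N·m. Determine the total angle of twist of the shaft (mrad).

J = π(d_o⁴ − d_i⁴)/32 = π(0.0370⁴ − 0.0225⁴)/32 = 1.588×10^-7 m⁴.
θ = T·L/(G·J) = 1890 × 0.315 / (81.2×10⁹ × 1.588×10^-7) = 0.04616 rad.

46.2 mrad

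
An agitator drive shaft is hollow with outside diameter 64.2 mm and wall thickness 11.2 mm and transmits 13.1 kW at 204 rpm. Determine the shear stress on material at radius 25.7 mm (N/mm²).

ω = 2π·204/60 = 21.36 rad/s, so T = P/ω = 13.1×10³ / 21.36 = 613.2 N·m.
J = π(d_o⁴ − d_i⁴)/32 = π(0.0642⁴ − 0.0418⁴)/32 = 1.368×10^-6 m⁴.
Shear stress varies linearly with radius: τ = T·r/J = 613.2 × 0.0257 / 1.368×10^-6 = 1.152×10^7 Pa.

11.5 N/mm²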